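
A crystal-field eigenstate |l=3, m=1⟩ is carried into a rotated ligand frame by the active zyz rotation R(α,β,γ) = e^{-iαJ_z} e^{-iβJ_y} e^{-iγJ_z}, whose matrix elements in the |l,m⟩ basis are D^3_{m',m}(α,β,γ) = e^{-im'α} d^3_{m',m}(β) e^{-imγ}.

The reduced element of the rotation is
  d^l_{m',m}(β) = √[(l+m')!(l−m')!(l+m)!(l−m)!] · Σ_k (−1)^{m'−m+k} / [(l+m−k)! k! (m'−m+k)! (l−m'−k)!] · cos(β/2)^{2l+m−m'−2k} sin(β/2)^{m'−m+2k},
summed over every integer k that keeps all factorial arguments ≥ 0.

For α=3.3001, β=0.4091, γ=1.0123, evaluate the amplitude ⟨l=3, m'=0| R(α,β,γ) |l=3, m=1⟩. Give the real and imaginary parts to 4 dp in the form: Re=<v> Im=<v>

Split into d^3_{0,1}(β=0.4091) × two z-phases.
c=cos(0.409100/2)=0.979152, s=sin(0.409100/2)=0.203127; N=√[6·6·24·2]=41.569219
Admissible k: 1..3 (factorial args all ≥0)
  k=1: (−1)^0·41.5692/(12)·0.9792^5·0.2031^1 = +0.633299
  k=2: (−1)^1·41.5692/(4)·0.9792^3·0.2031^3 = -0.081764
  k=3: (−1)^2·41.5692/(12)·0.9792^1·0.2031^5 = +0.001173
d^3_{0,1}(0.4091) = +0.633299 -0.081764 +0.001173 = +0.552708
Phases: e^{-i·(0)·3.3001}=+1.000000+0.000000i, e^{-i·(1)·1.0123}=+0.529912-0.848053i ⇒ D=+0.292886-0.468726i

Re=0.2929 Im=-0.4687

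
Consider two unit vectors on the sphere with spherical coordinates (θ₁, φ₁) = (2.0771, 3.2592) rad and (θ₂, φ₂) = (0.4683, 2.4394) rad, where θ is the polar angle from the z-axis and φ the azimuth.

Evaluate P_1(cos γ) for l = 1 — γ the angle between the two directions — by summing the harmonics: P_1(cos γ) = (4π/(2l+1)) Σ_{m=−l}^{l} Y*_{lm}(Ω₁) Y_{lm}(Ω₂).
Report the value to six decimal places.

-0.163378

Expand P_1 via completeness: Σ_{m} conj(Y_{1,m}) at Ω₁ times Y_{1,m} at Ω₂ —
  [-1]  conj(Y_{1,-1})(Ω₁) = -0.30006 - 0.03545j ; Y_{1,-1}(Ω₂) = -0.11905 - 0.10072j ; Δ = 0.03215 + 0.03444j
  [+0]  conj(Y_{1,0})(Ω₁) = -0.23695 + 0.00000j ; Y_{1,0}(Ω₂) = 0.43600 + 0.00000j ; Δ = -0.10331 + 0.00000j
  [+1]  conj(Y_{1,1})(Ω₁) = 0.30006 - 0.03545j ; Y_{1,1}(Ω₂) = 0.11905 - 0.10072j ; Δ = 0.03215 - 0.03444j
Total Σ_m = -0.03900 + 0.00000j. Multiply by 4.188790: -0.16338 + 0.00000j. P_1(cos γ) = -0.163378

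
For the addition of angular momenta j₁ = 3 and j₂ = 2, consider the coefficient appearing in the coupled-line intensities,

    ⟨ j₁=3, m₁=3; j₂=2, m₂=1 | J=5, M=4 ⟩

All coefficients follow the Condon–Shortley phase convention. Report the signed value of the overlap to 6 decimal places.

j₁+j₂−J=0  J+j₁−j₂=6  J−j₁+j₂=4  j₁+j₂+J+1=11
(j₁±m₁, j₂±m₂, J±M) = (6,0,3,1,9,1)
P² = 7464960
sum k=0..0:
  [0] +1/4320 = 1/4320
S = 1/4320
C² = P²·S² = 2/5 ; C = +0.632456

+√(2/5) ≈ +0.632456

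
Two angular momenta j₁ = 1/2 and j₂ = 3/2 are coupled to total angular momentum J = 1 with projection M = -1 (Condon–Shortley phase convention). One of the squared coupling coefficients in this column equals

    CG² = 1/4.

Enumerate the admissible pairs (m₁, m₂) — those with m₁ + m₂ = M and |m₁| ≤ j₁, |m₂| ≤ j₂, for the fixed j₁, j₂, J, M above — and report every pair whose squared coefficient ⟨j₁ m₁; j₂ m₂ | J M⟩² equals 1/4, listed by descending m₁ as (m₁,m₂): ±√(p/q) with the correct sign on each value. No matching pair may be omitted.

(-1/2,-1/2): −√(1/4)

Admissible pairs with m₁+m₂ = M = -1: (-1/2,-1/2), (1/2,-3/2)
  (m₁,m₂)=(1/2,-3/2): CG² = 3/4, CG = +√(3/4)
  (m₁,m₂)=(-1/2,-1/2): CG² = 1/4, CG = −√(1/4)   ← matches the target
Pairs with CG² = 1/4: (-1/2,-1/2): −√(1/4)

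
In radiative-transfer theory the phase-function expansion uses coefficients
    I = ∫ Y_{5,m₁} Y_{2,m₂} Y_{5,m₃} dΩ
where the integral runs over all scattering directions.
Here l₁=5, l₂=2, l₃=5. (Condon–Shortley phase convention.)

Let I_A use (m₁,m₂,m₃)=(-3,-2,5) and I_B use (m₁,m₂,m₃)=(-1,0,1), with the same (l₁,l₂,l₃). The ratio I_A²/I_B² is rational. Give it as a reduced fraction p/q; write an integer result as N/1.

10/27

Same 5,2,5: normalisation and zero-m 3j drop out of the ratio.
A: Δ: 2! 8! 2! / 13! → 1/38610; sum: t=0:+1/161280 = 1/161280; 3j²(5 2 5; -3 -2 5) = Δ·Π!·Σ² = 1/143  (sign +1)
B: Δ: 2! 8! 2! / 13! → 1/38610; sum: t=0:+1/5760 t=1:−1/720 t=2:+1/2304 = -1/1280; 3j²(5 2 5; -1 0 1) = Δ·Π!·Σ² = 27/1430  (sign -1)
I_A²/I_B² = (1/143)/(27/1430) = 10/27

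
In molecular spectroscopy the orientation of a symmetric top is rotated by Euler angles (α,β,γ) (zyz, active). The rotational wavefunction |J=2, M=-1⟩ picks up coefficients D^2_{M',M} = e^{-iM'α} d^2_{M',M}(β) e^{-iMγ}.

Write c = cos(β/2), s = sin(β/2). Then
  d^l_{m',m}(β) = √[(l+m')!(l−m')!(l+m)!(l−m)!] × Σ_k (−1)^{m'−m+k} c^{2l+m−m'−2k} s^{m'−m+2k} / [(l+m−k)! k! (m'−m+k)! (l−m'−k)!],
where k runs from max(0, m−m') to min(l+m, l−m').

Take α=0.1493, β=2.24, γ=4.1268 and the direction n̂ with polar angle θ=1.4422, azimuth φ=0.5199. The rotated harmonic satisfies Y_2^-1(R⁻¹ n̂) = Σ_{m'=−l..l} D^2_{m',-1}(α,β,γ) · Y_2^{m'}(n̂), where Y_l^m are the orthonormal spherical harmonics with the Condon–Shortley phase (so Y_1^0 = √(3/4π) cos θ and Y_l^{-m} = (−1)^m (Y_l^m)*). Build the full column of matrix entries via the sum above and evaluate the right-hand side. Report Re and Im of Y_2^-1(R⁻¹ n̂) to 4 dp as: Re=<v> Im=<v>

Need the full column D^2_{m',-1} for m'=−2..2 at α=0.1493, β=2.2400, γ=4.1268.
cos(β/2)=0.435682, sin(β/2)=0.900100
d^2_{-2,-1}: single k=1 term ⇒ +0.148878;  D = -0.042142-0.142789i
d^2_{-1,-1}: k∈[0..1] ⇒ +0.036031 -0.461364 = -0.425332;  D = +0.179736+0.385490i
d^2_{0,-1}: k∈[0..1] ⇒ -0.182338 +0.778249 = +0.595911;  D = -0.329354-0.496625i
d^2_{1,-1}: k∈[0..1] ⇒ +0.461364 -0.656393 = -0.195029;  D = +0.130768+0.144693i
d^2_{2,-1}: single k=0 term ⇒ -0.635438;  D = +0.491448+0.402815i
Y_2^{m'}(θ=1.4422,φ=0.5199) and Σ D·Y over m':
  (-0.0421-0.1428i)·(+0.1924-0.3276i)  (+0.1797+0.3855i)·(+0.0853-0.0488i)  (-0.3294-0.4966i)·(-0.2998+0.0000i)  (+0.1308+0.1447i)·(-0.0853-0.0488i)  (+0.4914+0.4028i)·(+0.1924+0.3276i)
Y_2^-1(R⁻¹ n̂) = +0.036504+0.379115i

Re=0.0365 Im=0.3791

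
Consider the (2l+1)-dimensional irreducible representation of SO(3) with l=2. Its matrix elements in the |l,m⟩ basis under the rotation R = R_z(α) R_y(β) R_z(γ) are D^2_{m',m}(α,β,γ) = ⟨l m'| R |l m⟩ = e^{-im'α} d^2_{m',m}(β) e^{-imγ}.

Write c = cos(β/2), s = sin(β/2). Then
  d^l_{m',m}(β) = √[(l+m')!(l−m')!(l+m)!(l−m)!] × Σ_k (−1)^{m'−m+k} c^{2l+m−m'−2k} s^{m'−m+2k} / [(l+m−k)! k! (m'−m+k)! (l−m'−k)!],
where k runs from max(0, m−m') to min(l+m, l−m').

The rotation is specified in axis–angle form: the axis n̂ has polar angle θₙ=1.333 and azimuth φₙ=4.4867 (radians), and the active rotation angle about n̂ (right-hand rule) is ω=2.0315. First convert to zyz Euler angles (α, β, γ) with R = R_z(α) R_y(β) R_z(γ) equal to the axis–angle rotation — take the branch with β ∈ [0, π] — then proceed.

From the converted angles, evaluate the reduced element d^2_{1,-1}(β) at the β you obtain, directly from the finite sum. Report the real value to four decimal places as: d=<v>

Axis–angle → zyz. n̂ = (sinθₙcosφₙ, sinθₙsinφₙ, cosθₙ) = (-0.217481, -0.947213, +0.235562), ω = 2.0315.
R = I cosω + sinω [n̂]ₓ + (1−cosω) n̂n̂ᵀ gives
  R = [-0.376253, +0.086582, -0.922463; +0.508586, +0.851516, -0.127518; +0.774451, -0.517131, -0.364420]
β = atan2(√(R₁₃²+R₂₃²), R₃₃) = 1.943806; α = atan2(R₂₃, R₁₃) mod 2π = 3.278959; γ = atan2(R₃₂, −R₃₁) mod 2π = 3.730337
d^2_{1,-1}(β=1.9438) via the finite sum:
With c≡cos(β/2)=0.563729 and s≡sin(β/2)=0.825960, N=[6·1·1·6]^{1/2}=6.000000
The bounds max(0,m−m')=0 and min(l+m,l−m')=1 give 2 terms
  k=0: (−1)^2·6.0000/(2)·0.5637^2·0.8260^2 = +0.650399
  k=1: (−1)^3·6.0000/(6)·0.5637^0·0.8260^4 = -0.465410
d^2_{1,-1}(1.9438) = +0.650399 -0.465410 = +0.184988

d=0.1850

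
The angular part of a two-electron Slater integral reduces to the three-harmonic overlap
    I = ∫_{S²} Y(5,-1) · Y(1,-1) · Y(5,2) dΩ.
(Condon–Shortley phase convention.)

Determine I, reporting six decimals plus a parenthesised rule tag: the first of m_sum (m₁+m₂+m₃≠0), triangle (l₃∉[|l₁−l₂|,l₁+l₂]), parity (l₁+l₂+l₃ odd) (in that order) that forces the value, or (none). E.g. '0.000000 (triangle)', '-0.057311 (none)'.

Σlᵢ=11 odd — θ-integrand is odd under cosθ→−cosθ; I=0

0.000000 (parity)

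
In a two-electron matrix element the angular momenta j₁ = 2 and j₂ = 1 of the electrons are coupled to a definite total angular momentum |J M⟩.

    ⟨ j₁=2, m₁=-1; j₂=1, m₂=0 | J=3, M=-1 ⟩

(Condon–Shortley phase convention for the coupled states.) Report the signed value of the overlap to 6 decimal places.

+0.730297

j₁+j₂−J=0  J+j₁−j₂=4  J−j₁+j₂=2  j₁+j₂+J+1=7
(j₁±m₁, j₂±m₂, J±M) = (1,3,1,1,2,4)
P² = 96/5
sum k=0..0:
  [0] +1/6 = 1/6
S = 1/6
C² = P²·S² = 8/15 ; C = +0.730297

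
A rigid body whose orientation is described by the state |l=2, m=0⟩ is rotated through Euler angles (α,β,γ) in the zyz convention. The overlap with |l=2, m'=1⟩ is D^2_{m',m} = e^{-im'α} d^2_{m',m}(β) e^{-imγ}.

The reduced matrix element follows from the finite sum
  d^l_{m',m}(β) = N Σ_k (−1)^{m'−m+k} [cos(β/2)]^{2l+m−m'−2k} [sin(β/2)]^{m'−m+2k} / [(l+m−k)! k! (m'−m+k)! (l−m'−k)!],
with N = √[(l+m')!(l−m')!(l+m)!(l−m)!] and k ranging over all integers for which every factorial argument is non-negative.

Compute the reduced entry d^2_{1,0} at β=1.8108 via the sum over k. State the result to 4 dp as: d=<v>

d=0.2828

d^2_{1,0}(β=1.8108) via the finite sum:
c=cos(1.810800/2)=0.617371, s=sin(1.810800/2)=0.786672; N=√[6·1·2·2]=4.898979
Admissible k: 0..1 (factorial args all ≥0)
  k=0: (−1)^1·4.8990/(2)·0.6174^3·0.7867^1 = -0.453428
  k=1: (−1)^2·4.8990/(2)·0.6174^1·0.7867^3 = +0.736212
d^2_{1,0}(1.8108) = -0.453428 +0.736212 = +0.282785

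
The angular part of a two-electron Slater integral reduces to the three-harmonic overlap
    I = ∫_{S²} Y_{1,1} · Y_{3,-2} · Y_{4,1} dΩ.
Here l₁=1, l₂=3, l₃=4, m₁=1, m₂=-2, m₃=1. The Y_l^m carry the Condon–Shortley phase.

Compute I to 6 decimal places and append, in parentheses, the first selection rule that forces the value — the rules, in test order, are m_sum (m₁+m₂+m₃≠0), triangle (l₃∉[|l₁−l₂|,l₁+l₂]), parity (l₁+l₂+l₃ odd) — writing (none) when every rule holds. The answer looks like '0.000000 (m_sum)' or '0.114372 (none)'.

-0.106622 (none)

m-sum 0 ✓  L=8 even ✓  2≤4≤4 ✓
Π(2lᵢ+1) = 3×7×9 = 189
triangle coeff Δ(1,3,4) = 1/252
Σ_t [0,0]: t=0:+1/36 = 1/36
(3j)²=4/63 [(1 3 4; 0 0 0)], sign=+1
Σ_t [0,0]: t=0:+1/240 = 1/240
(3j)²=1/84 [(1 3 4; 1 -2 1)], sign=-1
⇒ 4πI² = 1/7
I = (-1)√(1/7/(4π)) = -0.10662181
No selection rule forces the value: the integral is nonzero (none).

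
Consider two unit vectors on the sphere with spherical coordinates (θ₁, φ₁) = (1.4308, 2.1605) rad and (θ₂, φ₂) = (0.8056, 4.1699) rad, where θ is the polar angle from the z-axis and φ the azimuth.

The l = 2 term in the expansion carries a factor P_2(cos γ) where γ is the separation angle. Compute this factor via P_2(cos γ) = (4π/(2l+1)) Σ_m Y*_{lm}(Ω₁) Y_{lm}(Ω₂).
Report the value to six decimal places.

-0.435948

Term-by-term m-sum for l=2 (normalisation 4π/5 = 2.513274):
  m=-2: (-0.144484-0.350112i) × (-0.093825-0.177688i) = -0.048655+0.058522i  (running Σ = -0.048655+0.058522i)
  m=-1: (-0.059363+0.088717i) × (-0.199259+0.330545i) = -0.017497-0.037300i  (running Σ = -0.066151+0.021222i)
  m=0: (-0.296968-0.000000i) × (+0.138587+0.000000i) = -0.041156-0.000000i  (running Σ = -0.107307+0.021222i)
  m=1: (+0.059363+0.088717i) × (+0.199259+0.330545i) = -0.017497+0.037300i  (running Σ = -0.124803+0.058522i)
  m=2: (-0.144484+0.350112i) × (-0.093825+0.177688i) = -0.048655-0.058522i  (running Σ = -0.173458+0.000000i)
Σ over m = -0.173458+0.000000i; ×(4π/5) → -0.435948+0.000000i. Real part: -0.435948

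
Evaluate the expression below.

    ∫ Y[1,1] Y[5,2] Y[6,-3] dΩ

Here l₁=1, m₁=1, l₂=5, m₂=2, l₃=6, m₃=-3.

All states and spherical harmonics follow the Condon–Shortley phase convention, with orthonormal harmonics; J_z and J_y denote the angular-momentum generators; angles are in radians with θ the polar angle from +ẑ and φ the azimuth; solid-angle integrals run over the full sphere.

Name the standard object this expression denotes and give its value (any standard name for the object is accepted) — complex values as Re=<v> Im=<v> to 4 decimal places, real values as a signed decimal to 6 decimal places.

Gaunt coefficient, -0.245154

This is a Gaunt coefficient — the integral of a triple product of spherical harmonics over the sphere.
m-sum 0 ✓  L=12 even ✓  4≤6≤6 ✓
Π(2lᵢ+1) = 3×11×13 = 429
triangle coeff Δ(1,5,6) = 1/858
Σ_t [0,0]: t=0:+1/14400 = 1/14400
(3j)²=6/143 [(1 5 6; 0 0 0)], sign=+1
Σ_t [0,0]: t=0:+1/60480 = 1/60480
(3j)²=6/143 [(1 5 6; 1 2 -3)], sign=-1
⇒ 4πI² = 108/143
I = (-1)√(108/143/(4π)) = -0.24515397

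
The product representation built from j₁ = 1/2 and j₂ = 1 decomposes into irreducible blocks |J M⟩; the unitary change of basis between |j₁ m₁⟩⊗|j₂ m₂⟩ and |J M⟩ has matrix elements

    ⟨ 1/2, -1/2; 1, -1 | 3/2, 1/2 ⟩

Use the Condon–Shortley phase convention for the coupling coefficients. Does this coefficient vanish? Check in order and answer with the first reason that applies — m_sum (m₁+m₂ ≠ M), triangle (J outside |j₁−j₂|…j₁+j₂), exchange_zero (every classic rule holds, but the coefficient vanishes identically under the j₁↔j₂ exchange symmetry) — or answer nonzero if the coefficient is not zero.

m-sum: m₁+m₂ = -1/2+(-1) = -3/2, M = 1/2  ✗ ⇒ coefficient is 0

m_sum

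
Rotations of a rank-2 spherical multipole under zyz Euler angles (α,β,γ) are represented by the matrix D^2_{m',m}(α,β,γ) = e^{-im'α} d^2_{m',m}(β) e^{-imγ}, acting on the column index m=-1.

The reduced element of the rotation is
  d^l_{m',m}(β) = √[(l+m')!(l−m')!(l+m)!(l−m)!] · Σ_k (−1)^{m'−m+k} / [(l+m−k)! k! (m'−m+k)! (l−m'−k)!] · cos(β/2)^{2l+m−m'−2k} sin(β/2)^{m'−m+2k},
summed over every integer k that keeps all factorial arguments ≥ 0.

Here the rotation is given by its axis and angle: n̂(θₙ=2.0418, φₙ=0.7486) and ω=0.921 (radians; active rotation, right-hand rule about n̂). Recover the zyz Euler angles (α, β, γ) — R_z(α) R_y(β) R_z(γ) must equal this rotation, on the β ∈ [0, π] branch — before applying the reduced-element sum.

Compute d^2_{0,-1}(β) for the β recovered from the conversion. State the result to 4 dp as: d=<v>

Axis–angle → zyz. n̂ = (sinθₙcosφₙ, sinθₙsinφₙ, cosθₙ) = (+0.652867, +0.606504, -0.453781), ω = 0.9210.
R = I cosω + sinω [n̂]ₓ + (1−cosω) n̂n̂ᵀ gives
  R = [+0.773377, +0.517701, +0.365888; -0.204906, +0.750315, -0.628523; -0.599918, +0.411112, +0.686357]
β = atan2(√(R₁₃²+R₂₃²), R₃₃) = 0.814329; α = atan2(R₂₃, R₁₃) mod 2π = 5.239572; γ = atan2(R₃₂, −R₃₁) mod 2π = 0.600779
d^2_{0,-1}(β=0.8143) via the finite sum:
Half-angle: c=0.918247, s=0.396007. N=√(2·2·1·6)=4.898979
The bounds max(0,m−m')=0 and min(l+m,l−m')=1 give 2 terms
  k=0: (−1)^1·4.8990/(2)·0.9182^3·0.3960^1 = -0.751031
  k=1: (−1)^2·4.8990/(2)·0.9182^1·0.3960^3 = +0.139683
d^2_{0,-1}(0.8143) = -0.751031 +0.139683 = -0.611348

d=-0.6113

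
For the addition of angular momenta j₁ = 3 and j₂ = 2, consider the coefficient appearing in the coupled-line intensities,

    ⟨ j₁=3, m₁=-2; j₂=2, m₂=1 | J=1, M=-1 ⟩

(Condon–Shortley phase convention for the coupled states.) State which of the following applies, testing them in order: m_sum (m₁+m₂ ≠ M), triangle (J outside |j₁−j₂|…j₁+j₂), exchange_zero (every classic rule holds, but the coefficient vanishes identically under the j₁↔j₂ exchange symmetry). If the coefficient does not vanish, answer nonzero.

m-sum: m₁+m₂ = -2+1 = -1, M = -1  ✓
triangle: |j₁−j₂| = 1 ≤ J = 1 ≤ j₁+j₂ = 5  ✓
exchange: j₁≠j₂ or m₁≠m₂ — the exchange symmetry imposes no constraint here
value check: CG = −√(2/7) = -0.534522 ≠ 0

nonzero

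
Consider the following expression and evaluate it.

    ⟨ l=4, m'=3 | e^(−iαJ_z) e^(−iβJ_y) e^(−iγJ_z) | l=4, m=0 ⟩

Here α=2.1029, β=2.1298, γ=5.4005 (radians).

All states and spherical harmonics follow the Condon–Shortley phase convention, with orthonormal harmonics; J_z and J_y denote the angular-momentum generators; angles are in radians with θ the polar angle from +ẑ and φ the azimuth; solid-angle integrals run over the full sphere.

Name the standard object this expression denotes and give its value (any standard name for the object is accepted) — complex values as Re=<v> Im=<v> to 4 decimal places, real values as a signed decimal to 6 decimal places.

Wigner D-matrix element, Re=0.4778 Im=-0.0122

This is a Wigner D-matrix element — the rotation-matrix element ⟨l m'| R(α,β,γ) |l m⟩ in the angular-momentum basis.
D^4_{3,0}(2.1029,2.1298,5.4005) = e^{-i·3·2.1029}·d^4_{3,0}(2.1298)·e^{-i·0·5.4005}. Compute d first:
c=cos(2.129800/2)=0.484592, s=sin(2.129800/2)=0.874740; N=√[5040·1·24·24]=1703.830978
k∈{0,1} keeps every argument non-negative
  k=0: (−1)^3·1703.8310/(144)·0.4846^5·0.8747^3 = -0.211632
  k=1: (−1)^4·1703.8310/(144)·0.4846^3·0.8747^5 = +0.689585
d^4_{3,0}(2.1298) = -0.211632 +0.689585 = +0.477953
D = (+0.999675-0.025512i)·(+0.477953)·(+1.000000+0.000000i) = +0.477798-0.012194i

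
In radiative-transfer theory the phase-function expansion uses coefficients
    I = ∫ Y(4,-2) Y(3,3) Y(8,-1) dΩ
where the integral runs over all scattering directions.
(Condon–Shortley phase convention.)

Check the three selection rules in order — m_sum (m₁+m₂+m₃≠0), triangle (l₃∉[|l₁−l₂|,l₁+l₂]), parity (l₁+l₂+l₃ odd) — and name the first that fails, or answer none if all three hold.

azimuthal sum: -2 + 3 − 1 = 0  ✓
l₃ must lie in [1,7]; have l₃=8  ✗
L = 4 + 3 + 8 = 15 (odd)

triangle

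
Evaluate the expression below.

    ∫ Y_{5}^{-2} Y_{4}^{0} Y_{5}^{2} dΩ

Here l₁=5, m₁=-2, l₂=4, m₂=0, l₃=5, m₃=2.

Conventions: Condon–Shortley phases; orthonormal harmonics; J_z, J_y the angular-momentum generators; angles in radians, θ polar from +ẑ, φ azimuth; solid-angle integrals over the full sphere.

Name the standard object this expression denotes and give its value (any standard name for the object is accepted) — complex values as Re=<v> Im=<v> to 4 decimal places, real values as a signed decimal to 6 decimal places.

Gaunt coefficient, -0.021700

This is a Gaunt coefficient — the integral of a triple product of spherical harmonics over the sphere.
Checks pass: Σm=0; 14 even; l₃=5∈[1,9].
(2·5+1)(2·4+1)(2·5+1) = 1089
Δ: 4! 6! 4! / 15! → 1/3153150
sum: t=0:+1/69120 t=1:−1/1728 t=2:+1/576 t=3:−1/1728 t=4:+1/69120 = 7/11520
3j²(5 4 5; 0 0 0) = Δ·Π!·Σ² = 2/143  (sign -1)
sum: t=1:−1/25920 t=2:+1/1920 t=3:−1/1728 t=4:+1/20736 = -1/20736
3j²(5 4 5; -2 0 2) = Δ·Π!·Σ² = 1/2574  (sign +1)
combine: 4πI² = 1089·2/143·1/2574 = 1/169
take √, sign -1: I = -0.02169960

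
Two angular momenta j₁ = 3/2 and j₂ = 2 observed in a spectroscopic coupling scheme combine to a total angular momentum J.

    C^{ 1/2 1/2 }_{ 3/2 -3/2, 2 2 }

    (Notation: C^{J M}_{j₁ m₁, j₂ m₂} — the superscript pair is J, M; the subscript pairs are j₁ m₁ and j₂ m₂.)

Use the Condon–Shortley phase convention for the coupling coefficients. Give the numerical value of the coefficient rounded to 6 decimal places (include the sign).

−√(2/5) = -0.632456

√[2·3!0!1!/5! · 0!3!4!0!1!0!] = √(72/5)
  +(−1)^3/∏(3,0,0,1,0,0)! = -1/6  (running -1/6)
⟨..|..⟩ = √(72/5)·(-1/6) = -0.632456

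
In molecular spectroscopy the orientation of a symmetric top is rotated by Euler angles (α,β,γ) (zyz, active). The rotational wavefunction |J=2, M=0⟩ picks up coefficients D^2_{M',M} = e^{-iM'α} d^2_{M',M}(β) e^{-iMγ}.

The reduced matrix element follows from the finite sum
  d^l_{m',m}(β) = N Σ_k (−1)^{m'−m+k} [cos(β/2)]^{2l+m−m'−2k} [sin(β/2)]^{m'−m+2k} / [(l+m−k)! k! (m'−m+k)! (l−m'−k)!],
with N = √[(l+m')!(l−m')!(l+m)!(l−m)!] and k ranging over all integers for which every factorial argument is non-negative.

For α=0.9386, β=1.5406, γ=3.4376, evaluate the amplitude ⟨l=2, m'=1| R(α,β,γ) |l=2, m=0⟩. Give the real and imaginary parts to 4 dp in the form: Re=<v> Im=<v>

First d^2_{1,0}(β=1.5406), then the phase factors e^{-i(1)α} and e^{-i(0)γ}:
Half-angle: c=0.717702, s=0.696351. N=√(6·1·2·2)=4.898979
Admissible k: 0..1 (factorial args all ≥0)
  k=0: (−1)^1·4.8990/(2)·0.7177^3·0.6964^1 = -0.630573
  k=1: (−1)^2·4.8990/(2)·0.7177^1·0.6964^3 = +0.593613
d^2_{1,0}(1.5406) = -0.630573 +0.593613 = -0.036960
Phases: e^{-i·(1)·0.9386}=+0.590918-0.806732i, e^{-i·(0)·3.4376}=+1.000000+0.000000i ⇒ D=-0.021841+0.029817i

Re=-0.0218 Im=0.0298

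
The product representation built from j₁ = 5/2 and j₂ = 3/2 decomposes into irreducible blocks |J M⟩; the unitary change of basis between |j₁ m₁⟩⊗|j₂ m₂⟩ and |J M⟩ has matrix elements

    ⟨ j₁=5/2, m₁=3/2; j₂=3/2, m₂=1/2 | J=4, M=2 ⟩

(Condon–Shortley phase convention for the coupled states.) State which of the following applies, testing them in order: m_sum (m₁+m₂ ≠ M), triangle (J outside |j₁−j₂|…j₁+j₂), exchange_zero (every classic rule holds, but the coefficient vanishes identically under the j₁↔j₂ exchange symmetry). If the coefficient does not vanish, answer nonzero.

m-sum: m₁+m₂ = 3/2+1/2 = 2, M = 2  ✓
triangle: |j₁−j₂| = 1 ≤ J = 4 ≤ j₁+j₂ = 4  ✓
exchange: j₁≠j₂ or m₁≠m₂ — the exchange symmetry imposes no constraint here
value check: CG = +√(15/28) = +0.731925 ≠ 0

nonzero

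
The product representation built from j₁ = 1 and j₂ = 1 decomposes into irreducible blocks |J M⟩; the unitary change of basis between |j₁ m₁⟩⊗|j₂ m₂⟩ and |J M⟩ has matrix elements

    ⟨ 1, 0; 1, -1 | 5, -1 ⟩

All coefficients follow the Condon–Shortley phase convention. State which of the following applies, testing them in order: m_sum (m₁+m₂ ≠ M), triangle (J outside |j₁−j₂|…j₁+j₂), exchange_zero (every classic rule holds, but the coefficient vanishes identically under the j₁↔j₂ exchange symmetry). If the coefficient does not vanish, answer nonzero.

triangle

m-sum: m₁+m₂ = 0+(-1) = -1, M = -1  ✓
triangle: need |j₁−j₂| ≤ J ≤ j₁+j₂, i.e. J ∈ [0, 2]; J = 5 is outside ✗ ⇒ coefficient is 0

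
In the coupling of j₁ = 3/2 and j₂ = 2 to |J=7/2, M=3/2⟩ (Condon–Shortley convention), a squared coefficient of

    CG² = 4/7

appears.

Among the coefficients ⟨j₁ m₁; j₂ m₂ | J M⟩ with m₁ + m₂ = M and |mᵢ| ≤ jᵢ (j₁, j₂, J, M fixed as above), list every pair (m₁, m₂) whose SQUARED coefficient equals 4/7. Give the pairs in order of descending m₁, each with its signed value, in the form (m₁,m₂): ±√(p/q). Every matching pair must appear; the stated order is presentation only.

Admissible pairs with m₁+m₂ = M = 3/2: (-1/2,2), (1/2,1), (3/2,0)
  (m₁,m₂)=(3/2,0): CG² = 2/7, CG = +√(2/7)
  (m₁,m₂)=(1/2,1): CG² = 4/7, CG = +√(4/7)   ← matches the target
  (m₁,m₂)=(-1/2,2): CG² = 1/7, CG = +√(1/7)
Pairs with CG² = 4/7: (1/2,1): +√(4/7)

(1/2,1): +√(4/7)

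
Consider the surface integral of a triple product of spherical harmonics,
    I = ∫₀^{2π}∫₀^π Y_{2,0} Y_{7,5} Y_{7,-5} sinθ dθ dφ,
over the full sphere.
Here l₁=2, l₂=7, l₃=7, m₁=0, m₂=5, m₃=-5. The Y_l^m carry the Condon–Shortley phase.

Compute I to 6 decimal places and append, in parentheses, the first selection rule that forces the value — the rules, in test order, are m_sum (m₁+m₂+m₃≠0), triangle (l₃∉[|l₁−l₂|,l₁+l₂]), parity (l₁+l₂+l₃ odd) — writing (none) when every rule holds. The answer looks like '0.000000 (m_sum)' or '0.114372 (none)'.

0.054230 (none)

Checks pass: Σm=0; 16 even; l₃=7∈[5,9].
(2·2+1)(2·7+1)(2·7+1) = 1125
Δ: 2! 2! 12! / 17! → 1/185640
sum: t=0:+1/2419200 t=1:−1/518400 t=2:+1/2419200 = -1/907200
3j²(2 7 7; 0 0 0) = Δ·Π!·Σ² = 56/3315  (sign +1)
sum: t=0:+1/1916006400 t=1:−1/39916800 t=2:+1/29030400 = 19/1916006400
3j²(2 7 7; 0 5 -5) = Δ·Π!·Σ² = 361/185640  (sign +1)
combine: 4πI² = 1125·56/3315·361/185640 = 1805/48841
take √, sign +1: I = 0.05423022
No selection rule forces the value: the integral is nonzero (none).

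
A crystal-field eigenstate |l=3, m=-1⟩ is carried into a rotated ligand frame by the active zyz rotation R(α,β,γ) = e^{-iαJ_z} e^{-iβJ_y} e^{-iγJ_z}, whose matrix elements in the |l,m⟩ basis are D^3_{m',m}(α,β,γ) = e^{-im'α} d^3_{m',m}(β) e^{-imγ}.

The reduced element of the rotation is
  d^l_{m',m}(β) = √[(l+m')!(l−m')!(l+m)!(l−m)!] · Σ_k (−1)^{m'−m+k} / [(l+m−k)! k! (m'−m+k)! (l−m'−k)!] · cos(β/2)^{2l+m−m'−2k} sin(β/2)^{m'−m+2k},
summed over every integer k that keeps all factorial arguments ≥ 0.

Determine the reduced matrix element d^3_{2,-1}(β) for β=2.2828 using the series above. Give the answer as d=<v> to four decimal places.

d^3_{2,-1}(β=2.2828) via the finite sum:
Half-angle: c=0.416322, s=0.909217. N=√(120·1·2·24)=75.894664
The bounds max(0,m−m')=0 and min(l+m,l−m')=1 give 2 terms
  k=0: (−1)^3·75.8947/(12)·0.4163^3·0.9092^3 = -0.343021
  k=1: (−1)^4·75.8947/(24)·0.4163^1·0.9092^5 = +0.818027
d^3_{2,-1}(2.2828) = -0.343021 +0.818027 = +0.475006

d=0.4750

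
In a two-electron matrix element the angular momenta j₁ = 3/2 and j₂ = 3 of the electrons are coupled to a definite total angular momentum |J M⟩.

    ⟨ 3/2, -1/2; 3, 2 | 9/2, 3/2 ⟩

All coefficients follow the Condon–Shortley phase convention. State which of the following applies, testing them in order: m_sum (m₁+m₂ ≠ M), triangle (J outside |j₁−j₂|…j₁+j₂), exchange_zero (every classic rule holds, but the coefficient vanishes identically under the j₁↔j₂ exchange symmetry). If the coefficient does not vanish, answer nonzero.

nonzero

m-sum: m₁+m₂ = -1/2+2 = 3/2, M = 3/2  ✓
triangle: |j₁−j₂| = 3/2 ≤ J = 9/2 ≤ j₁+j₂ = 9/2  ✓
exchange: j₁≠j₂ or m₁≠m₂ — the exchange symmetry imposes no constraint here
value check: CG = +√(3/14) = +0.462910 ≠ 0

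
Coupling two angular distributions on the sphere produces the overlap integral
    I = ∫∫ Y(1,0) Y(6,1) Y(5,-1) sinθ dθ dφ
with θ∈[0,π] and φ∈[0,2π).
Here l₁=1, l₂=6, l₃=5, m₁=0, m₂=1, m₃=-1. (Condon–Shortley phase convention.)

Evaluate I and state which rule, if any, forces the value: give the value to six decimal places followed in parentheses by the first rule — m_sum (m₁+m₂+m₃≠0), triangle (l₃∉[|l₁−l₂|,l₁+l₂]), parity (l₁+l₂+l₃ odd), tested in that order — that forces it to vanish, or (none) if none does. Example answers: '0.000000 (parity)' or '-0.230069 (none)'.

-0.241725 (none)

Rules hold: Σm=0, L=12 even, 5≤5≤7.
N = 3·13·11 = 429
Δ = 2!·0!·10!/13! = 1/858
Racah Σ t=1..1: t=1:−1/14400 = -1/14400
⇒ 3j(1 6 5; 0 0 0)² = 6/143, sgn +1
Racah Σ t=1..1: t=1:−1/17280 = -1/17280
⇒ 3j(1 6 5; 0 1 -1)² = 35/858, sgn -1
4πI² = N·(3j₀)²·(3jₘ)² = 105/143
I = -1·√(0.734266/4π) = -0.24172507
No selection rule forces the value: the integral is nonzero (none).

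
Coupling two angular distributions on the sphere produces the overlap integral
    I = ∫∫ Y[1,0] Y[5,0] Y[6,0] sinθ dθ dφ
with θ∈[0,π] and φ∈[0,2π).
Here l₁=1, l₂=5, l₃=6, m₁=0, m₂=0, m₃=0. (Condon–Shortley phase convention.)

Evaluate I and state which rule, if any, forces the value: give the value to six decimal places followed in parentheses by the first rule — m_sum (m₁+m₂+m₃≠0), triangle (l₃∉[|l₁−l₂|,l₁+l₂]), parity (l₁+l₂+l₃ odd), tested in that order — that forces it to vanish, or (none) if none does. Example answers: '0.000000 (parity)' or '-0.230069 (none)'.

Checks pass: Σm=0; 12 even; l₃=6∈[4,6].
(2·1+1)(2·5+1)(2·6+1) = 429
Δ: 0! 2! 10! / 13! → 1/858
sum: t=0:+1/14400 = 1/14400
3j²(1 5 6; 0 0 0) = Δ·Π!·Σ² = 6/143  (sign +1)
(m-triple is (0,0,0) — same symbol as above.)
combine: 4πI² = 429·6/143·6/143 = 108/143
take √, sign +1: I = 0.24515397
No selection rule forces the value: the integral is nonzero (none).

0.245154 (none)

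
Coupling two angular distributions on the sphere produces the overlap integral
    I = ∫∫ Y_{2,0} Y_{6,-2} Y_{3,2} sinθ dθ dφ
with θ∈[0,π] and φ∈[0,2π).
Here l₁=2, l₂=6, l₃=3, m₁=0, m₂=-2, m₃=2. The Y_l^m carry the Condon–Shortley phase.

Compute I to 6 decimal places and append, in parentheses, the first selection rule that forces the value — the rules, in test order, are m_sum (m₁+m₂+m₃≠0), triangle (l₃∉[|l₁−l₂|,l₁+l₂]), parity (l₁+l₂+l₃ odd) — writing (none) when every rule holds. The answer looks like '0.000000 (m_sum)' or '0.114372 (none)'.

0.000000 (triangle)

|2−6|≤3≤2+6 violated ⇒ I = 0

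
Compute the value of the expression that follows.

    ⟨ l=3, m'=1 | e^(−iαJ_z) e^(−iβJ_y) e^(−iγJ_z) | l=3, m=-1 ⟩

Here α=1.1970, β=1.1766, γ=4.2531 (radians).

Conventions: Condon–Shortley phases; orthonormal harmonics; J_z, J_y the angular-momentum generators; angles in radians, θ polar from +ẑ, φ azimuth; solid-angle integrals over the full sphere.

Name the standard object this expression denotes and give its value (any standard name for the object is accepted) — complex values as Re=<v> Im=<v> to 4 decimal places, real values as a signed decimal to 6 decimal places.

This is a Wigner D-matrix element — the rotation-matrix element ⟨l m'| R(α,β,γ) |l m⟩ in the angular-momentum basis.
First d^3_{1,-1}(β=1.1766), then the phase factors e^{-i(1)α} and e^{-i(-1)γ}:
With c≡cos(β/2)=0.831885 and s≡sin(β/2)=0.554948, N=[24·2·2·24]^{1/2}=48.000000
k∈{0,1,2} keeps every argument non-negative
  k=0: (−1)^2·48.0000/(8)·0.8319^4·0.5549^2 = +0.884930
  k=1: (−1)^3·48.0000/(6)·0.8319^2·0.5549^4 = -0.525079
  k=2: (−1)^4·48.0000/(48)·0.8319^0·0.5549^6 = +0.029209
d^3_{1,-1}(1.1766) = +0.884930 -0.525079 +0.029209 = +0.389060
Phases: e^{-i·(1)·1.1970}=+0.365152-0.930948i, e^{-i·(-1)·4.2531}=-0.443311-0.896368i ⇒ D=-0.387639+0.033221i

Wigner D-matrix element, Re=-0.3876 Im=0.0332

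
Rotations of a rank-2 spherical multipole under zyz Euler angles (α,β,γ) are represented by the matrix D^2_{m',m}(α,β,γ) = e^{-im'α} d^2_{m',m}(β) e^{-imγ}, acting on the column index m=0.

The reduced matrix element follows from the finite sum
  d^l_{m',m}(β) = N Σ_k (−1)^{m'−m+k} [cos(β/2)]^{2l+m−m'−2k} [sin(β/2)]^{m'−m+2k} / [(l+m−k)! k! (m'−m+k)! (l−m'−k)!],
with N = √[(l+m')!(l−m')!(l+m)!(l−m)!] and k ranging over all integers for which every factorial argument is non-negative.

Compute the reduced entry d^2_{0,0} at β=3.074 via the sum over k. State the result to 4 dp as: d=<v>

d=0.9932

d^2_{0,0}(β=3.0740) via the finite sum:
With c≡cos(β/2)=0.033790 and s≡sin(β/2)=0.999429, N=[2·2·2·2]^{1/2}=4.000000
The bounds max(0,m−m')=0 and min(l+m,l−m')=2 give 3 terms
  k=0: (−1)^0·4.0000/(4)·0.0338^4·0.9994^0 = +0.000001
  k=1: (−1)^1·4.0000/(1)·0.0338^2·0.9994^2 = -0.004562
  k=2: (−1)^2·4.0000/(4)·0.0338^0·0.9994^4 = +0.997718
d^2_{0,0}(3.0740) = +0.000001 -0.004562 +0.997718 = +0.993157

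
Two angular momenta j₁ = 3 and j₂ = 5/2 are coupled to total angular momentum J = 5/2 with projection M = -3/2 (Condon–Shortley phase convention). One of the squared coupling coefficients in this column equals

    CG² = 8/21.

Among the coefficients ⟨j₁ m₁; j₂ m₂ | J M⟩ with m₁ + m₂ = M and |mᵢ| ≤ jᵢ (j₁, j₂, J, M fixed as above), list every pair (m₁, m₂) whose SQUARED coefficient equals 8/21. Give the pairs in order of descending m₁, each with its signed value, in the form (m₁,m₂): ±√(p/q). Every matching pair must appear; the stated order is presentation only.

Admissible pairs with m₁+m₂ = M = -3/2: (-3,3/2), (-2,1/2), (-1,-1/2), (0,-3/2), (1,-5/2)
  (m₁,m₂)=(1,-5/2): CG² = 2/7, CG = +√(2/7)
  (m₁,m₂)=(0,-3/2): CG² = 7/30, CG = −√(7/30)
  (m₁,m₂)=(-1,-1/2): CG² = 1/35, CG = +√(1/35)
  (m₁,m₂)=(-2,1/2): CG² = 1/14, CG = +√(1/14)
  (m₁,m₂)=(-3,3/2): CG² = 8/21, CG = −√(8/21)   ← matches the target
Pairs with CG² = 8/21: (-3,3/2): −√(8/21)

(-3,3/2): −√(8/21)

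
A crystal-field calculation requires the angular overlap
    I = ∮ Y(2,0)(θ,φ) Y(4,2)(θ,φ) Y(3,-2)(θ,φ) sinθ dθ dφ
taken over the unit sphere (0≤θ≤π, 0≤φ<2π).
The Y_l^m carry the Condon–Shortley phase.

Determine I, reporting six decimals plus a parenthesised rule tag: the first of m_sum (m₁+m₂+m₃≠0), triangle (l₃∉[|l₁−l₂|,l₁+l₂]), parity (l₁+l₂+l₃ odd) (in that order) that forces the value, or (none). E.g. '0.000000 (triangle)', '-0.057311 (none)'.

0.000000 (parity)

Σlᵢ=9 odd — θ-integrand is odd under cosθ→−cosθ; I=0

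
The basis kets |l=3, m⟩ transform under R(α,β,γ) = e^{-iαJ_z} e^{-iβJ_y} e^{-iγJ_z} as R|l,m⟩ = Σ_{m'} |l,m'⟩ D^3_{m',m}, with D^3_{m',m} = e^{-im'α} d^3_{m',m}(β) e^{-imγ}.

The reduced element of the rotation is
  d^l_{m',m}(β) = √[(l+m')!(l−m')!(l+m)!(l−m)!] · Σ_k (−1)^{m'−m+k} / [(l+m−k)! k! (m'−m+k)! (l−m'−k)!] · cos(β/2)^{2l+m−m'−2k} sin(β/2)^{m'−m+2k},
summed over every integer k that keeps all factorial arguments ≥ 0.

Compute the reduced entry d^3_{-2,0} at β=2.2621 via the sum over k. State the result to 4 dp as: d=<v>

d=-0.5182

d^3_{-2,0}(β=2.2621) via the finite sum:
With c≡cos(β/2)=0.425710 and s≡sin(β/2)=0.904860, N=[1·120·6·6]^{1/2}=65.726707
k∈{2,3} keeps every argument non-negative
  k=2: (−1)^0·65.7267/(12)·0.4257^4·0.9049^2 = +0.147292
  k=3: (−1)^1·65.7267/(12)·0.4257^2·0.9049^4 = -0.665447
d^3_{-2,0}(2.2621) = +0.147292 -0.665447 = -0.518155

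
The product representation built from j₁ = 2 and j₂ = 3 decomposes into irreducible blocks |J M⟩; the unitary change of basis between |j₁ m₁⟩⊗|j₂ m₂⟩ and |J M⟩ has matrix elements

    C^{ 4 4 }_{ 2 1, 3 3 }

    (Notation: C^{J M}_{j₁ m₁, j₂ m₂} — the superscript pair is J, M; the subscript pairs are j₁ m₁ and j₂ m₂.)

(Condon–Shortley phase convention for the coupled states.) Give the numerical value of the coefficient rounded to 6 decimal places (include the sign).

triangle: 1!×3!×5!/10! = 720/3628800
(j±m)!: 3!×1!×6!×0!×8!×0! = 174182400
prefactor² = (2J+1)×Δ×N² = 311040
  k=1: −1/(1!×0!×0!×5!×3!×0!) = -1/720
Σ = -1/720  ⇒  CG² = 311040×(-1/720)² = 3/5
CG = −√(3/5) = -0.774597

-0.774597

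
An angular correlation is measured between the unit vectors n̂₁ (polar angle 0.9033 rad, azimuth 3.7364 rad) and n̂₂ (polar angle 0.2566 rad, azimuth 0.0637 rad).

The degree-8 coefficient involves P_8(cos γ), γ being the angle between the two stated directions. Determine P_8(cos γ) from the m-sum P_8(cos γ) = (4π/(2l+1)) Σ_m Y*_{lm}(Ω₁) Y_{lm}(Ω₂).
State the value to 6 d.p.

-0.234944

Expand P_8 via completeness: Σ_{m} conj(Y_{8,m}) at Ω₁ times Y_{8,m} at Ω₂ —
  m=-8: (0.00344 - 0.07453j) × (0.00001 - 0.00000j) = -0.00000 - 0.00000j  (running Σ = -0.00000 - 0.00000j)
  m=-7: (0.12269 + 0.20068j) × (0.00012 - 0.00006j) = 0.00003 + 0.00002j  (running Σ = 0.00003 + 0.00002j)
  m=-6: (-0.38169 - 0.17378j) × (0.00122 - 0.00049j) = -0.00055 - 0.00002j  (running Σ = -0.00052 - 0.00001j)
  m=-5: (0.40750 - 0.06892j) × (0.00868 - 0.00286j) = 0.00334 - 0.00176j  (running Σ = 0.00282 - 0.00177j)
  m=-4: (-0.05410 + 0.05167j) × (0.04560 - 0.01188j) = -0.00185 + 0.00300j  (running Σ = 0.00096 + 0.00123j)
  m=-3: (-0.06866 + 0.31649j) × (0.17373 - 0.03361j) = -0.00129 + 0.05729j  (running Σ = -0.00033 + 0.05852j)
  m=-2: (-0.09667 - 0.24120j) × (0.44949 - 0.05758j) = -0.05734 - 0.10285j  (running Σ = -0.05767 - 0.04433j)
  m=-1: (-0.17935 - 0.12134j) × (0.65255 - 0.04162j) = -0.12209 - 0.07171j  (running Σ = -0.17975 - 0.11605j)
  m=0: (0.29644 + 0.00000j) × (0.14057 + 0.00000j) = 0.04167 + 0.00000j  (running Σ = -0.13808 - 0.11605j)
  m=1: (0.17935 - 0.12134j) × (-0.65255 - 0.04162j) = -0.12209 + 0.07171j  (running Σ = -0.26017 - 0.04433j)
  m=2: (-0.09667 + 0.24120j) × (0.44949 + 0.05758j) = -0.05734 + 0.10285j  (running Σ = -0.31751 + 0.05852j)
  m=3: (0.06866 + 0.31649j) × (-0.17373 - 0.03361j) = -0.00129 - 0.05729j  (running Σ = -0.31880 + 0.00123j)
  m=4: (-0.05410 - 0.05167j) × (0.04560 + 0.01188j) = -0.00185 - 0.00300j  (running Σ = -0.32065 - 0.00177j)
  m=5: (-0.40750 - 0.06892j) × (-0.00868 - 0.00286j) = 0.00334 + 0.00176j  (running Σ = -0.31731 - 0.00001j)
  m=6: (-0.38169 + 0.17378j) × (0.00122 + 0.00049j) = -0.00055 + 0.00002j  (running Σ = -0.31786 + 0.00002j)
  m=7: (-0.12269 + 0.20068j) × (-0.00012 - 0.00006j) = 0.00003 - 0.00002j  (running Σ = -0.31784 - 0.00000j)
  m=8: (0.00344 + 0.07453j) × (0.00001 + 0.00000j) = -0.00000 + 0.00000j  (running Σ = -0.31784 + 0.00000j)
Accumulated sum -0.31784 + 0.00000j; after 4π/(2l+1) scaling, -0.23494 + 0.00000j ⇒ P_8 = -0.234944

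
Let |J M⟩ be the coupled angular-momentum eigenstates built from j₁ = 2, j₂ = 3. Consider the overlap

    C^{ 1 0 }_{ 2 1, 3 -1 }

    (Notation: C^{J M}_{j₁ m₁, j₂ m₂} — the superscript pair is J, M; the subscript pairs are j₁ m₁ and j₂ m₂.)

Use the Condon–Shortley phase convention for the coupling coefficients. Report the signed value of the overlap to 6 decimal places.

√[3·4!0!2!/7! · 3!1!2!4!1!1!] = √(288/35)
  +(−1)^1/∏(1,3,0,1,0,1)! = -1/6  (running -1/6)
⟨..|..⟩ = √(288/35)·(-1/6) = -0.478091

-0.478091  (= −√(8/35))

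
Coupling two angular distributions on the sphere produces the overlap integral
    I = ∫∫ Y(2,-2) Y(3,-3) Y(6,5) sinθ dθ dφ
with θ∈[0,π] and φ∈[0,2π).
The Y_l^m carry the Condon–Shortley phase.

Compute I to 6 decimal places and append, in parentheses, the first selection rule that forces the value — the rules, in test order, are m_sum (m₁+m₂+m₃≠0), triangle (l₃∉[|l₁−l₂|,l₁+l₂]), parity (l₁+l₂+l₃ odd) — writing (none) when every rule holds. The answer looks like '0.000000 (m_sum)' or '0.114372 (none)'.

|2−3|≤6≤2+3 violated ⇒ I = 0

0.000000 (triangle)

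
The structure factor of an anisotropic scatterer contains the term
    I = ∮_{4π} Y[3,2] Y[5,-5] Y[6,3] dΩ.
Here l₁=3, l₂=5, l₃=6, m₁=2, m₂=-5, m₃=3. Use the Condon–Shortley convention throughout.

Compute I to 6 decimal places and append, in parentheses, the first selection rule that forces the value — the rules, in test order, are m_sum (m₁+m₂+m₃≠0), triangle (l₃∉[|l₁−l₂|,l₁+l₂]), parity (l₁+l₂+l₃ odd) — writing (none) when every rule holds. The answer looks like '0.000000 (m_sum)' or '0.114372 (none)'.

Rules hold: Σm=0, L=14 even, 2≤6≤8.
N = 7·11·13 = 1001
Δ = 2!·4!·8!/15! = 1/675675
Racah Σ t=0..2: t=0:+1/8640 t=1:−1/2304 t=2:+1/8640 = -7/34560
⇒ 3j(3 5 6; 0 0 0)² = 7/429, sgn -1
Racah Σ t=0..0: t=0:+1/483840 = 1/483840
⇒ 3j(3 5 6; 2 -5 3)² = 6/1001, sgn -1
4πI² = N·(3j₀)²·(3jₘ)² = 14/143
I = +1·√(0.0979021/4π) = 0.08826552
No selection rule forces the value: the integral is nonzero (none).

0.088266 (none)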